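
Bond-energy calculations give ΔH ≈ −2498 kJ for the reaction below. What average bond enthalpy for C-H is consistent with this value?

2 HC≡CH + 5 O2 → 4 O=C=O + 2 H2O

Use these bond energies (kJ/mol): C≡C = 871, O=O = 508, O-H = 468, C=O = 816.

Let D be the C-H bond energy.
Σ(broken) = 2×871 + 4×D + 5×508 = 4282 + 4D
Σ(formed) = 8×816 + 4×468 = 8400
ΔH = Σ(broken) − Σ(formed) = (4282 + 4D) − (8400) = −4118 + 4D
Setting this equal to −2498 kJ gives 4D = 1620, so D = 405 kJ/mol.

D(C-H) ≈ 405 kJ/mol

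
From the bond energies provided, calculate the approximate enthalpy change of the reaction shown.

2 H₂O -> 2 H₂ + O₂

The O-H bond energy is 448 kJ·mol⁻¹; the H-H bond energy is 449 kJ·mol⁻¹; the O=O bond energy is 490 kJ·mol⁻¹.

ΔH ≈ +404 kJ

Bonds broken (reactants):
  O-H: 4 × 448 = 1792
  Σ(broken) = 1792 kJ
Bonds formed (products):
  H-H: 2 × 449 = 898
  O=O: 1 × 490 = 490
  Σ(formed) = 1388 kJ
ΔH = Σ(broken) − Σ(formed) = 1792 − 1388 = +404 kJ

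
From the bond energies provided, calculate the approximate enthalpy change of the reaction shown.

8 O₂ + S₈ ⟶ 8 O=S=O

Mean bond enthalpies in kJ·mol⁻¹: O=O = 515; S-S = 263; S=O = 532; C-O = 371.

Bonds broken (reactants):
  O=O: 8 × 515 = 4120
  S-S: 8 × 263 = 2104
  Σ(broken) = 6224 kJ
Bonds formed (products):
  S=O: 16 × 532 = 8512
  Σ(formed) = 8512 kJ
ΔH = Σ(broken) − Σ(formed) = 6224 − 8512 = −2288 kJ

ΔH ≈ −2288 kJ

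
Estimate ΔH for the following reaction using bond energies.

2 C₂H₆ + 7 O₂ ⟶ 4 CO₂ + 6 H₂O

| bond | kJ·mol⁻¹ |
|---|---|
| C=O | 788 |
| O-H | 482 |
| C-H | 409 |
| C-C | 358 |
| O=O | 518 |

Bonds broken (reactants):
  C-C: 2 × 358 = 716
  C-H: 12 × 409 = 4908
  O=O: 7 × 518 = 3626
  Σ(broken) = 9250 kJ
Bonds formed (products):
  C=O: 8 × 788 = 6304
  O-H: 12 × 482 = 5784
  Σ(formed) = 12088 kJ
ΔH = Σ(broken) − Σ(formed) = 9250 − 12088 = −2838 kJ

ΔH ≈ −2838 kJ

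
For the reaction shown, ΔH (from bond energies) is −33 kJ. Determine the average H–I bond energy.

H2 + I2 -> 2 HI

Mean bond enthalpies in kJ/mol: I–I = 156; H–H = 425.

D(H–I) ≈ 307 kJ/mol

Let D be the H–I bond energy.
Σ(broken) = 1×425 + 1×156 = 581
Σ(formed) = 2×D = 2D
ΔH = Σ(broken) − Σ(formed) = (581) − (2D) = +581 − 2D
Setting this equal to −33 kJ gives 2D = 614, so D = 307 kJ/mol.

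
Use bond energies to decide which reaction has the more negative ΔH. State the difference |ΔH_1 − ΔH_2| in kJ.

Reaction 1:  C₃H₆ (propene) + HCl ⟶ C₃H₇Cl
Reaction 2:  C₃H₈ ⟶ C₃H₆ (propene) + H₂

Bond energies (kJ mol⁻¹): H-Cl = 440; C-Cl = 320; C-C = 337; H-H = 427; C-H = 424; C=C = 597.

Reaction 1, by 205 kJ

Reaction 1:
  Bonds broken (reactants):
    C-C: 1 × 337 = 337
    C-H: 6 × 424 = 2544
    C=C: 1 × 597 = 597
    H-Cl: 1 × 440 = 440
    Σ(broken) = 3918 kJ
  Bonds formed (products):
    C-C: 2 × 337 = 674
    C-Cl: 1 × 320 = 320
    C-H: 7 × 424 = 2968
    Σ(formed) = 3962 kJ
  ΔH_1 = 3918 − 3962 = −44 kJ
Reaction 2:
  Bonds broken (reactants):
    C-C: 2 × 337 = 674
    C-H: 8 × 424 = 3392
    Σ(broken) = 4066 kJ
  Bonds formed (products):
    C-C: 1 × 337 = 337
    C-H: 6 × 424 = 2544
    C=C: 1 × 597 = 597
    H-H: 1 × 427 = 427
    Σ(formed) = 3905 kJ
  ΔH_2 = 4066 − 3905 = +161 kJ
ΔH_1 − ΔH_2 = −205 kJ, so reaction 1 has the more negative ΔH; |ΔH_1 − ΔH_2| = 205 kJ.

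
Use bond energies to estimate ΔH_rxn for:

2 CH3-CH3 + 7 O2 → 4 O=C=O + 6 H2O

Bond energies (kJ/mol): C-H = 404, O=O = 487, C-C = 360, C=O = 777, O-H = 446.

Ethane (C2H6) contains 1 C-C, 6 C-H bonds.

ΔH ≈ −2591 kJ

Bonds broken (reactants):
  C-C: 2 × 360 = 720
  C-H: 12 × 404 = 4848
  O=O: 7 × 487 = 3409
  Σ(broken) = 8977 kJ
Bonds formed (products):
  C=O: 8 × 777 = 6216
  O-H: 12 × 446 = 5352
  Σ(formed) = 11568 kJ
ΔH = Σ(broken) − Σ(formed) = 8977 − 11568 = −2591 kJ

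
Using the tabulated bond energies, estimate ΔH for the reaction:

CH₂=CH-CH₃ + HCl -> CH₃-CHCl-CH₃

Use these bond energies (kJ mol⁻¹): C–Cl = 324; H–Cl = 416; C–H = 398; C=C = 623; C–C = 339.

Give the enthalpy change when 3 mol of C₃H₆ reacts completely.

ΔH = −66 kJ

Bonds broken (reactants):
  C–C: 1 × 339 = 339
  C–H: 6 × 398 = 2388
  C=C: 1 × 623 = 623
  H–Cl: 1 × 416 = 416
  Σ(broken) = 3766 kJ
Bonds formed (products):
  C–C: 2 × 339 = 678
  C–Cl: 1 × 324 = 324
  C–H: 7 × 398 = 2786
  Σ(formed) = 3788 kJ
ΔH = Σ(broken) − Σ(formed) = 3766 − 3788 = −22 kJ
For 3× the reaction as written: 3 × (−22) = −66 kJ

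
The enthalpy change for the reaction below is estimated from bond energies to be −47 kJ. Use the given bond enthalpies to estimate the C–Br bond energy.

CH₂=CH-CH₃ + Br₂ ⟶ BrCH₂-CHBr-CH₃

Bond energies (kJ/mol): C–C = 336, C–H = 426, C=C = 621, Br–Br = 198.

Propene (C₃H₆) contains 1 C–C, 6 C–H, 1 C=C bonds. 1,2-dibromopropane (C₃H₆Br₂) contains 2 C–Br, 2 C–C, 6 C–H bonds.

Let D be the C–Br bond energy.
Σ(broken) = 1×198 + 1×336 + 6×426 + 1×621 = 3711
Σ(formed) = 2×D + 2×336 + 6×426 = 3228 + 2D
ΔH = Σ(broken) − Σ(formed) = (3711) − (3228 + 2D) = +483 − 2D
Setting this equal to −47 kJ gives 2D = 530, so D = 265 kJ/mol.

D(C–Br) ≈ 265 kJ/mol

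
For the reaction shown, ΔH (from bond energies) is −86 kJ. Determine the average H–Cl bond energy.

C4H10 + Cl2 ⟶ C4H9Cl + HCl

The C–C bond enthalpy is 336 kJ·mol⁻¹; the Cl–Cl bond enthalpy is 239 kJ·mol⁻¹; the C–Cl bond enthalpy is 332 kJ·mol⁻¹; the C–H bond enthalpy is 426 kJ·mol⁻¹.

D(H–Cl) ≈ 419 kJ/mol

Let D be the H–Cl bond energy.
Σ(broken) = 3×336 + 10×426 + 1×239 = 5507
Σ(formed) = 3×336 + 1×332 + 9×426 + 1×D = 5174 + D
ΔH = Σ(broken) − Σ(formed) = (5507) − (5174 + D) = +333 − D
Setting this equal to −86 kJ gives D = 419 kJ/mol.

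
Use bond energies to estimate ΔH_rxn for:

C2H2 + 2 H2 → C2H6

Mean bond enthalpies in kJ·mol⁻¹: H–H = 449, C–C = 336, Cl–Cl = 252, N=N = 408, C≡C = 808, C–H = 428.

ΔH ≈ −342 kJ

Bonds broken (reactants):
  C≡C: 1 × 808 = 808
  C–H: 2 × 428 = 856
  H–H: 2 × 449 = 898
  Σ(broken) = 2562 kJ
Bonds formed (products):
  C–C: 1 × 336 = 336
  C–H: 6 × 428 = 2568
  Σ(formed) = 2904 kJ
ΔH = Σ(broken) − Σ(formed) = 2562 − 2904 = −342 kJ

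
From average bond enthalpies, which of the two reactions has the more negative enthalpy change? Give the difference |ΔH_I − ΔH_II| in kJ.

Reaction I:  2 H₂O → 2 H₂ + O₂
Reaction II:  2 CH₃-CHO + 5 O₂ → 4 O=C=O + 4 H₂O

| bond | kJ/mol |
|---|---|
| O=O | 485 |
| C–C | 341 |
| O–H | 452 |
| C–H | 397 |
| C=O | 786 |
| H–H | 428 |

Reaction I:
  Bonds broken (reactants):
    O–H: 4 × 452 = 1808
    Σ(broken) = 1808 kJ
  Bonds formed (products):
    H–H: 2 × 428 = 856
    O=O: 1 × 485 = 485
    Σ(formed) = 1341 kJ
  ΔH_I = 1808 − 1341 = +467 kJ
Reaction II:
  Bonds broken (reactants):
    C–C: 2 × 341 = 682
    C–H: 8 × 397 = 3176
    C=O: 2 × 786 = 1572
    O=O: 5 × 485 = 2425
    Σ(broken) = 7855 kJ
  Bonds formed (products):
    C=O: 8 × 786 = 6288
    O–H: 8 × 452 = 3616
    Σ(formed) = 9904 kJ
  ΔH_II = 7855 − 9904 = −2049 kJ
ΔH_I − ΔH_II = +2516 kJ, so reaction II has the more negative ΔH; |ΔH_I − ΔH_II| = 2516 kJ.

Reaction II, by 2516 kJ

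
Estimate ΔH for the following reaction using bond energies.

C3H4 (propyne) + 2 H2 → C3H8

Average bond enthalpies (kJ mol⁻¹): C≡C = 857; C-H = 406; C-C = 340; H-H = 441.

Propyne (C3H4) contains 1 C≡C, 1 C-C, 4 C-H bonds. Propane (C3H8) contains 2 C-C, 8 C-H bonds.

Bonds broken (reactants):
  C≡C: 1 × 857 = 857
  C-C: 1 × 340 = 340
  C-H: 4 × 406 = 1624
  H-H: 2 × 441 = 882
  Σ(broken) = 3703 kJ
Bonds formed (products):
  C-C: 2 × 340 = 680
  C-H: 8 × 406 = 3248
  Σ(formed) = 3928 kJ
ΔH = Σ(broken) − Σ(formed) = 3703 − 3928 = −225 kJ

ΔH ≈ −225 kJ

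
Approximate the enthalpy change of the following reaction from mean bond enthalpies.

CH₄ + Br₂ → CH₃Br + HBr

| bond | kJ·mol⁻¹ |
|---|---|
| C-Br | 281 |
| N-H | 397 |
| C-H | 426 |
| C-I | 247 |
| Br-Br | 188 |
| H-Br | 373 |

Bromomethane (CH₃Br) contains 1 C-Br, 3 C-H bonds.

ΔH ≈ −40 kJ

Bonds broken (reactants):
  Br-Br: 1 × 188 = 188
  C-H: 4 × 426 = 1704
  Σ(broken) = 1892 kJ
Bonds formed (products):
  C-Br: 1 × 281 = 281
  C-H: 3 × 426 = 1278
  H-Br: 1 × 373 = 373
  Σ(formed) = 1932 kJ
ΔH = Σ(broken) − Σ(formed) = 1892 − 1932 = −40 kJ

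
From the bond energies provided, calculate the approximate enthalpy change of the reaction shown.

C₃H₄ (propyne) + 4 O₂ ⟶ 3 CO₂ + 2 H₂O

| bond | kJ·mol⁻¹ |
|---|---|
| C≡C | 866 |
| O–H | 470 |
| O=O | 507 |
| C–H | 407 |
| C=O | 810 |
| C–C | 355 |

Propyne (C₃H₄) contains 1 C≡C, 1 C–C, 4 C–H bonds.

ΔH ≈ −1863 kJ

Bonds broken (reactants):
  C≡C: 1 × 866 = 866
  C–C: 1 × 355 = 355
  C–H: 4 × 407 = 1628
  O=O: 4 × 507 = 2028
  Σ(broken) = 4877 kJ
Bonds formed (products):
  C=O: 6 × 810 = 4860
  O–H: 4 × 470 = 1880
  Σ(formed) = 6740 kJ
ΔH = Σ(broken) − Σ(formed) = 4877 − 6740 = −1863 kJ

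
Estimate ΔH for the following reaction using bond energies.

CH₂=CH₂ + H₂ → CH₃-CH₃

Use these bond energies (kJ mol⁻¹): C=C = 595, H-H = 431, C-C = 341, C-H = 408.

Bonds broken (reactants):
  C-H: 4 × 408 = 1632
  C=C: 1 × 595 = 595
  H-H: 1 × 431 = 431
  Σ(broken) = 2658 kJ
Bonds formed (products):
  C-C: 1 × 341 = 341
  C-H: 6 × 408 = 2448
  Σ(formed) = 2789 kJ
ΔH = Σ(broken) − Σ(formed) = 2658 − 2789 = −131 kJ

ΔH ≈ −131 kJ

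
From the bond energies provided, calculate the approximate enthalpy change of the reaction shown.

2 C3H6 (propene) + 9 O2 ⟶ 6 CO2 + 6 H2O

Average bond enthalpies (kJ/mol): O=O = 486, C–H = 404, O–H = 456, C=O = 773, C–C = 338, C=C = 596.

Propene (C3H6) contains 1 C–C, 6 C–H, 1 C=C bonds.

ΔH ≈ −3658 kJ

Bonds broken (reactants):
  C–C: 2 × 338 = 676
  C–H: 12 × 404 = 4848
  C=C: 2 × 596 = 1192
  O=O: 9 × 486 = 4374
  Σ(broken) = 11090 kJ
Bonds formed (products):
  C=O: 12 × 773 = 9276
  O–H: 12 × 456 = 5472
  Σ(formed) = 14748 kJ
ΔH = Σ(broken) − Σ(formed) = 11090 − 14748 = −3658 kJ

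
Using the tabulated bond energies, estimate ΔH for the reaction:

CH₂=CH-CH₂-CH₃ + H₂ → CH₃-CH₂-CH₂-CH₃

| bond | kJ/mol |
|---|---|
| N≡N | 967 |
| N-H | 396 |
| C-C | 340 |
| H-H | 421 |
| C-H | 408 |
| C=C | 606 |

ΔH ≈ −129 kJ

Bonds broken (reactants):
  C-C: 2 × 340 = 680
  C-H: 8 × 408 = 3264
  C=C: 1 × 606 = 606
  H-H: 1 × 421 = 421
  Σ(broken) = 4971 kJ
Bonds formed (products):
  C-C: 3 × 340 = 1020
  C-H: 10 × 408 = 4080
  Σ(formed) = 5100 kJ
ΔH = Σ(broken) − Σ(formed) = 4971 − 5100 = −129 kJ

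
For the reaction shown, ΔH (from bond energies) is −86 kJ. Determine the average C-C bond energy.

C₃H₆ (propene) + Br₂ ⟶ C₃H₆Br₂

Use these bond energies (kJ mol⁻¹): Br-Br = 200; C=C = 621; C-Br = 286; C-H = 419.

Let D be the C-C bond energy.
Σ(broken) = 1×200 + 1×D + 6×419 + 1×621 = 3335 + D
Σ(formed) = 2×286 + 2×D + 6×419 = 3086 + 2D
ΔH = Σ(broken) − Σ(formed) = (3335 + D) − (3086 + 2D) = +249 − D
Setting this equal to −86 kJ gives D = 335 kJ/mol.

D(C-C) ≈ 335 kJ/mol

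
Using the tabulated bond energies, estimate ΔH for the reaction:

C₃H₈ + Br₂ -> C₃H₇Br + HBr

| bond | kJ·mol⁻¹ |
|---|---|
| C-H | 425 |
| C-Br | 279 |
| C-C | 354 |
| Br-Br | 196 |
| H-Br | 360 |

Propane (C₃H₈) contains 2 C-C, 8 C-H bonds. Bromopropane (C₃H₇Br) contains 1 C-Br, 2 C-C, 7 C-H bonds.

ΔH ≈ −18 kJ

Bonds broken (reactants):
  Br-Br: 1 × 196 = 196
  C-C: 2 × 354 = 708
  C-H: 8 × 425 = 3400
  Σ(broken) = 4304 kJ
Bonds formed (products):
  C-Br: 1 × 279 = 279
  C-C: 2 × 354 = 708
  C-H: 7 × 425 = 2975
  H-Br: 1 × 360 = 360
  Σ(formed) = 4322 kJ
ΔH = Σ(broken) − Σ(formed) = 4304 − 4322 = −18 kJ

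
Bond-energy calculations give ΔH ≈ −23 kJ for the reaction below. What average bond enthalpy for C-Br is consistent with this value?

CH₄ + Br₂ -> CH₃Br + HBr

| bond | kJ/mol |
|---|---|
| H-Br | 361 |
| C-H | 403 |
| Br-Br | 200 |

D(C-Br) ≈ 265 kJ/mol

Let D be the C-Br bond energy.
Σ(broken) = 1×200 + 4×403 = 1812
Σ(formed) = 1×D + 3×403 + 1×361 = 1570 + D
ΔH = Σ(broken) − Σ(formed) = (1812) − (1570 + D) = +242 − D
Setting this equal to −23 kJ gives D = 265 kJ/mol.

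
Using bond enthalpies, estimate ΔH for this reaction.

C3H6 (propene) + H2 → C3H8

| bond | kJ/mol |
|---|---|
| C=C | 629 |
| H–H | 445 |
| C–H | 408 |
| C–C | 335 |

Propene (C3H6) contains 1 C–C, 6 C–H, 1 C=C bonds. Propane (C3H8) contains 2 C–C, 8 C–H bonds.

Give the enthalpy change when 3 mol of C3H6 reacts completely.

ΔH = −231 kJ

Bonds broken (reactants):
  C–C: 1 × 335 = 335
  C–H: 6 × 408 = 2448
  C=C: 1 × 629 = 629
  H–H: 1 × 445 = 445
  Σ(broken) = 3857 kJ
Bonds formed (products):
  C–C: 2 × 335 = 670
  C–H: 8 × 408 = 3264
  Σ(formed) = 3934 kJ
ΔH = Σ(broken) − Σ(formed) = 3857 − 3934 = −77 kJ
For 3× the reaction as written: 3 × (−77) = −231 kJ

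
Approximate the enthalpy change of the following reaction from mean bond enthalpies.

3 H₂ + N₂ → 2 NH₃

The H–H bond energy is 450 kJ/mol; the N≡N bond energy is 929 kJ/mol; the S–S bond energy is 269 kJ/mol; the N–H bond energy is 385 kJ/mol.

ΔH ≈ −31 kJ

Bonds broken (reactants):
  H–H: 3 × 450 = 1350
  N≡N: 1 × 929 = 929
  Σ(broken) = 2279 kJ
Bonds formed (products):
  N–H: 6 × 385 = 2310
  Σ(formed) = 2310 kJ
ΔH = Σ(broken) − Σ(formed) = 2279 − 2310 = −31 kJ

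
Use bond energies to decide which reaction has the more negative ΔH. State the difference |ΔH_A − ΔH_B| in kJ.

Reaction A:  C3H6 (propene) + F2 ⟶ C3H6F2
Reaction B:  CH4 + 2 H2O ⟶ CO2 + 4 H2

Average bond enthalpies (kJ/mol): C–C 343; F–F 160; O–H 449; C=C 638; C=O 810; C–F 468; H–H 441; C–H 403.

Reaction A, by 505 kJ

Reaction A:
  Bonds broken (reactants):
    C–C: 1 × 343 = 343
    C–H: 6 × 403 = 2418
    C=C: 1 × 638 = 638
    F–F: 1 × 160 = 160
    Σ(broken) = 3559 kJ
  Bonds formed (products):
    C–C: 2 × 343 = 686
    C–F: 2 × 468 = 936
    C–H: 6 × 403 = 2418
    Σ(formed) = 4040 kJ
  ΔH_A = 3559 − 4040 = −481 kJ
Reaction B:
  Bonds broken (reactants):
    C–H: 4 × 403 = 1612
    O–H: 4 × 449 = 1796
    Σ(broken) = 3408 kJ
  Bonds formed (products):
    C=O: 2 × 810 = 1620
    H–H: 4 × 441 = 1764
    Σ(formed) = 3384 kJ
  ΔH_B = 3408 − 3384 = +24 kJ
ΔH_A − ΔH_B = −505 kJ, so reaction A has the more negative ΔH; |ΔH_A − ΔH_B| = 505 kJ.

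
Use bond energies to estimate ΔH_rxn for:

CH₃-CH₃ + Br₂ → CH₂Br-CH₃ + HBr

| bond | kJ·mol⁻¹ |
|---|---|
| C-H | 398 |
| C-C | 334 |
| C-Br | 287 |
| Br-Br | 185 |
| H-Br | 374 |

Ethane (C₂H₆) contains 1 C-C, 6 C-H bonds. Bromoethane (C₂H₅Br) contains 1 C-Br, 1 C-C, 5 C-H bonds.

Bonds broken (reactants):
  Br-Br: 1 × 185 = 185
  C-C: 1 × 334 = 334
  C-H: 6 × 398 = 2388
  Σ(broken) = 2907 kJ
Bonds formed (products):
  C-Br: 1 × 287 = 287
  C-C: 1 × 334 = 334
  C-H: 5 × 398 = 1990
  H-Br: 1 × 374 = 374
  Σ(formed) = 2985 kJ
ΔH = Σ(broken) − Σ(formed) = 2907 − 2985 = −78 kJ

ΔH ≈ −78 kJ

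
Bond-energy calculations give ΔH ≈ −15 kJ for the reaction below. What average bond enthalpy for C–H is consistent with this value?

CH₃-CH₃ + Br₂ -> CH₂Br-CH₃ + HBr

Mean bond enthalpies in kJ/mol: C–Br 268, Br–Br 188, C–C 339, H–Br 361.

D(C–H) ≈ 426 kJ/mol

Let D be the C–H bond energy.
Σ(broken) = 1×188 + 1×339 + 6×D = 527 + 6D
Σ(formed) = 1×268 + 1×339 + 5×D + 1×361 = 968 + 5D
ΔH = Σ(broken) − Σ(formed) = (527 + 6D) − (968 + 5D) = −441 + D
Setting this equal to −15 kJ gives D = 426 kJ/mol.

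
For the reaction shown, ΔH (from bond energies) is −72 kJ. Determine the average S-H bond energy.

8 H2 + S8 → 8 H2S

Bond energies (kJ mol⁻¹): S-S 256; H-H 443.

Let D be the S-H bond energy.
Σ(broken) = 8×443 + 8×256 = 5592
Σ(formed) = 16×D = 16D
ΔH = Σ(broken) − Σ(formed) = (5592) − (16D) = +5592 − 16D
Setting this equal to −72 kJ gives 16D = 5664, so D = 354 kJ/mol.

D(S-H) ≈ 354 kJ/mol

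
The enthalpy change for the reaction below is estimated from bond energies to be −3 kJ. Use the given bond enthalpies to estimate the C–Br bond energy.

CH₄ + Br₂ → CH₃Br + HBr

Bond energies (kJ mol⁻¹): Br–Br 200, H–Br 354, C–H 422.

Let D be the C–Br bond energy.
Σ(broken) = 1×200 + 4×422 = 1888
Σ(formed) = 1×D + 3×422 + 1×354 = 1620 + D
ΔH = Σ(broken) − Σ(formed) = (1888) − (1620 + D) = +268 − D
Setting this equal to −3 kJ gives D = 271 kJ/mol.

D(C–Br) ≈ 271 kJ/mol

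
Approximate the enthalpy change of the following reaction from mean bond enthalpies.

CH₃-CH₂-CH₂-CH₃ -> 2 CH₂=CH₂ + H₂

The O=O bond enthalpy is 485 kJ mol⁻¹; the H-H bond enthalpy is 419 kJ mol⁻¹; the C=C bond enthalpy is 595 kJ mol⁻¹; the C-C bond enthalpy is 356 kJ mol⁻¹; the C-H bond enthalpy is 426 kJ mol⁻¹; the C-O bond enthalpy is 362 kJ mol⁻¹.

Bonds broken (reactants):
  C-C: 3 × 356 = 1068
  C-H: 10 × 426 = 4260
  Σ(broken) = 5328 kJ
Bonds formed (products):
  C-H: 8 × 426 = 3408
  C=C: 2 × 595 = 1190
  H-H: 1 × 419 = 419
  Σ(formed) = 5017 kJ
ΔH = Σ(broken) − Σ(formed) = 5328 − 5017 = +311 kJ

ΔH ≈ +311 kJ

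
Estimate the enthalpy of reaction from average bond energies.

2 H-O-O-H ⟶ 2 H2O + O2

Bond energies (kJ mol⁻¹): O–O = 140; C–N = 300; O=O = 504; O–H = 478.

ΔH ≈ −224 kJ

Bonds broken (reactants):
  O–H: 4 × 478 = 1912
  O–O: 2 × 140 = 280
  Σ(broken) = 2192 kJ
Bonds formed (products):
  O–H: 4 × 478 = 1912
  O=O: 1 × 504 = 504
  Σ(formed) = 2416 kJ
ΔH = Σ(broken) − Σ(formed) = 2192 − 2416 = −224 kJ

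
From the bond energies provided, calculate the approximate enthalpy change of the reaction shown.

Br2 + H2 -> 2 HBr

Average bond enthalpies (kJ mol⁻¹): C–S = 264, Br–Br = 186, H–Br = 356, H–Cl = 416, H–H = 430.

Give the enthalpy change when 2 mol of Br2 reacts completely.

Bonds broken (reactants):
  Br–Br: 1 × 186 = 186
  H–H: 1 × 430 = 430
  Σ(broken) = 616 kJ
Bonds formed (products):
  H–Br: 2 × 356 = 712
  Σ(formed) = 712 kJ
ΔH = Σ(broken) − Σ(formed) = 616 − 712 = −96 kJ
For 2× the reaction as written: 2 × (−96) = −192 kJ

ΔH = −192 kJ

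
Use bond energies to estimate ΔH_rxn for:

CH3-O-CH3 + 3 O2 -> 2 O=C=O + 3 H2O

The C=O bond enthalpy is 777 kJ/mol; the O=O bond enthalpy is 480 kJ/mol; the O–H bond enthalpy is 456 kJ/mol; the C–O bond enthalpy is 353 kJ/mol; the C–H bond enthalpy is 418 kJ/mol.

Bonds broken (reactants):
  C–H: 6 × 418 = 2508
  C–O: 2 × 353 = 706
  O=O: 3 × 480 = 1440
  Σ(broken) = 4654 kJ
Bonds formed (products):
  C=O: 4 × 777 = 3108
  O–H: 6 × 456 = 2736
  Σ(formed) = 5844 kJ
ΔH = Σ(broken) − Σ(formed) = 4654 − 5844 = −1190 kJ

ΔH ≈ −1190 kJ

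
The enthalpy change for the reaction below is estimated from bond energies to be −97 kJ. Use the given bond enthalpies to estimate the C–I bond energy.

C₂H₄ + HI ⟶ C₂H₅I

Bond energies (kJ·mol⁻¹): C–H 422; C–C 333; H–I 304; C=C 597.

D(C–I) ≈ 243 kJ/mol

Let D be the C–I bond energy.
Σ(broken) = 4×422 + 1×597 + 1×304 = 2589
Σ(formed) = 1×333 + 5×422 + 1×D = 2443 + D
ΔH = Σ(broken) − Σ(formed) = (2589) − (2443 + D) = +146 − D
Setting this equal to −97 kJ gives D = 243 kJ/mol.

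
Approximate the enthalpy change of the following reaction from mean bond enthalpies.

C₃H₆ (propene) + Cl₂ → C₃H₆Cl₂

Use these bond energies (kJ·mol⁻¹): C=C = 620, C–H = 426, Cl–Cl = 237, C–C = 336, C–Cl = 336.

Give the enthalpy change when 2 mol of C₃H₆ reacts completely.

Bonds broken (reactants):
  C–C: 1 × 336 = 336
  C–H: 6 × 426 = 2556
  C=C: 1 × 620 = 620
  Cl–Cl: 1 × 237 = 237
  Σ(broken) = 3749 kJ
Bonds formed (products):
  C–C: 2 × 336 = 672
  C–Cl: 2 × 336 = 672
  C–H: 6 × 426 = 2556
  Σ(formed) = 3900 kJ
ΔH = Σ(broken) − Σ(formed) = 3749 − 3900 = −151 kJ
For 2× the reaction as written: 2 × (−151) = −302 kJ

ΔH = −302 kJ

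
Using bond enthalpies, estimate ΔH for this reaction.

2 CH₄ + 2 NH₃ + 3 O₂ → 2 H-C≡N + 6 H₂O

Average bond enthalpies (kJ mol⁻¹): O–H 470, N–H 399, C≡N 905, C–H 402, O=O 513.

ΔH ≈ −1105 kJ

Bonds broken (reactants):
  C–H: 8 × 402 = 3216
  N–H: 6 × 399 = 2394
  O=O: 3 × 513 = 1539
  Σ(broken) = 7149 kJ
Bonds formed (products):
  C≡N: 2 × 905 = 1810
  C–H: 2 × 402 = 804
  O–H: 12 × 470 = 5640
  Σ(formed) = 8254 kJ
ΔH = Σ(broken) − Σ(formed) = 7149 − 8254 = −1105 kJ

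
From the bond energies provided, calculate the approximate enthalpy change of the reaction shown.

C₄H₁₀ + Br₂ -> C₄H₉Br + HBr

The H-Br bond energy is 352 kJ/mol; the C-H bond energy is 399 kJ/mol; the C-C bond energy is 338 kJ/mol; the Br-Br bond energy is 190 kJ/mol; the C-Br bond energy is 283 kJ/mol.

ΔH ≈ −46 kJ

Bonds broken (reactants):
  Br-Br: 1 × 190 = 190
  C-C: 3 × 338 = 1014
  C-H: 10 × 399 = 3990
  Σ(broken) = 5194 kJ
Bonds formed (products):
  C-Br: 1 × 283 = 283
  C-C: 3 × 338 = 1014
  C-H: 9 × 399 = 3591
  H-Br: 1 × 352 = 352
  Σ(formed) = 5240 kJ
ΔH = Σ(broken) − Σ(formed) = 5194 − 5240 = −46 kJ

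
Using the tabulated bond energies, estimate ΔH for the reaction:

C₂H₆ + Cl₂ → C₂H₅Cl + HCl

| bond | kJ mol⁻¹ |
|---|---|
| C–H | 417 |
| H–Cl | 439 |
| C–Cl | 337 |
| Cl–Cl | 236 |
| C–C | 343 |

ΔH ≈ −123 kJ

Bonds broken (reactants):
  C–C: 1 × 343 = 343
  C–H: 6 × 417 = 2502
  Cl–Cl: 1 × 236 = 236
  Σ(broken) = 3081 kJ
Bonds formed (products):
  C–C: 1 × 343 = 343
  C–Cl: 1 × 337 = 337
  C–H: 5 × 417 = 2085
  H–Cl: 1 × 439 = 439
  Σ(formed) = 3204 kJ
ΔH = Σ(broken) − Σ(formed) = 3081 − 3204 = −123 kJ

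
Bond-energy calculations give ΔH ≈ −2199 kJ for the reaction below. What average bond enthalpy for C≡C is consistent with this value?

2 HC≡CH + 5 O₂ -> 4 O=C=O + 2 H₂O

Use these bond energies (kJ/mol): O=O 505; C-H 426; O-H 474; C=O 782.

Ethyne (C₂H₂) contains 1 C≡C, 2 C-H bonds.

Let D be the C≡C bond energy.
Σ(broken) = 2×D + 4×426 + 5×505 = 4229 + 2D
Σ(formed) = 8×782 + 4×474 = 8152
ΔH = Σ(broken) − Σ(formed) = (4229 + 2D) − (8152) = −3923 + 2D
Setting this equal to −2199 kJ gives 2D = 1724, so D = 862 kJ/mol.

D(C≡C) ≈ 862 kJ/mol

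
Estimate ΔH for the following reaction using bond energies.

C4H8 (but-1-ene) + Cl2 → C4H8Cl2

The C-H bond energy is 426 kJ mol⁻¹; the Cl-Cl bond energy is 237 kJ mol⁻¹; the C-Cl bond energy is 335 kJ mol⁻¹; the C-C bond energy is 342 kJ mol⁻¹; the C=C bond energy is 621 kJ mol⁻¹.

Bonds broken (reactants):
  C-C: 2 × 342 = 684
  C-H: 8 × 426 = 3408
  C=C: 1 × 621 = 621
  Cl-Cl: 1 × 237 = 237
  Σ(broken) = 4950 kJ
Bonds formed (products):
  C-C: 3 × 342 = 1026
  C-Cl: 2 × 335 = 670
  C-H: 8 × 426 = 3408
  Σ(formed) = 5104 kJ
ΔH = Σ(broken) − Σ(formed) = 4950 − 5104 = −154 kJ

ΔH ≈ −154 kJ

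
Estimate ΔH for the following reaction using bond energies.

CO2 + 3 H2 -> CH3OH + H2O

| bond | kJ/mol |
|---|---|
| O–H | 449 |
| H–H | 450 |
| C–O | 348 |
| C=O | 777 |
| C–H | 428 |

ΔH ≈ −75 kJ

Bonds broken (reactants):
  C=O: 2 × 777 = 1554
  H–H: 3 × 450 = 1350
  Σ(broken) = 2904 kJ
Bonds formed (products):
  C–H: 3 × 428 = 1284
  C–O: 1 × 348 = 348
  O–H: 3 × 449 = 1347
  Σ(formed) = 2979 kJ
ΔH = Σ(broken) − Σ(formed) = 2904 − 2979 = −75 kJ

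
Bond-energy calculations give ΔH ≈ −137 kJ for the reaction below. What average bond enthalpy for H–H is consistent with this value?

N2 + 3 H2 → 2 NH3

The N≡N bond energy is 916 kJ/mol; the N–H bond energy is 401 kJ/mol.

D(H–H) ≈ 451 kJ/mol

Let D be the H–H bond energy.
Σ(broken) = 3×D + 1×916 = 916 + 3D
Σ(formed) = 6×401 = 2406
ΔH = Σ(broken) − Σ(formed) = (916 + 3D) − (2406) = −1490 + 3D
Setting this equal to −137 kJ gives 3D = 1353, so D = 451 kJ/mol.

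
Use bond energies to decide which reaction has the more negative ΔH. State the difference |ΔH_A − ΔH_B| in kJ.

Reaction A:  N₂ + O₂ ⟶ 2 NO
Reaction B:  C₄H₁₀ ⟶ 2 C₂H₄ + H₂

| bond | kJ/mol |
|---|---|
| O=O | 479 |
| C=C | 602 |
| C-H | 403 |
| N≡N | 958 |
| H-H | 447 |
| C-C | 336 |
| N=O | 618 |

Reaction A:
  Bonds broken (reactants):
    N≡N: 1 × 958 = 958
    O=O: 1 × 479 = 479
    Σ(broken) = 1437 kJ
  Bonds formed (products):
    N=O: 2 × 618 = 1236
    Σ(formed) = 1236 kJ
  ΔH_A = 1437 − 1236 = +201 kJ
Reaction B:
  Bonds broken (reactants):
    C-C: 3 × 336 = 1008
    C-H: 10 × 403 = 4030
    Σ(broken) = 5038 kJ
  Bonds formed (products):
    C-H: 8 × 403 = 3224
    C=C: 2 × 602 = 1204
    H-H: 1 × 447 = 447
    Σ(formed) = 4875 kJ
  ΔH_B = 5038 − 4875 = +163 kJ
ΔH_A − ΔH_B = +38 kJ, so reaction B has the more negative ΔH; |ΔH_A − ΔH_B| = 38 kJ.

Reaction B, by 38 kJ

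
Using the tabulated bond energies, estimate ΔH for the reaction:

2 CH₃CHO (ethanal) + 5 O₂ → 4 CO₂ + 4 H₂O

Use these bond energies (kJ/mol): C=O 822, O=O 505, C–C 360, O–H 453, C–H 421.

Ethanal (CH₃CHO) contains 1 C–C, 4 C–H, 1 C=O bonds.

Bonds broken (reactants):
  C–C: 2 × 360 = 720
  C–H: 8 × 421 = 3368
  C=O: 2 × 822 = 1644
  O=O: 5 × 505 = 2525
  Σ(broken) = 8257 kJ
Bonds formed (products):
  C=O: 8 × 822 = 6576
  O–H: 8 × 453 = 3624
  Σ(formed) = 10200 kJ
ΔH = Σ(broken) − Σ(formed) = 8257 − 10200 = −1943 kJ

ΔH ≈ −1943 kJ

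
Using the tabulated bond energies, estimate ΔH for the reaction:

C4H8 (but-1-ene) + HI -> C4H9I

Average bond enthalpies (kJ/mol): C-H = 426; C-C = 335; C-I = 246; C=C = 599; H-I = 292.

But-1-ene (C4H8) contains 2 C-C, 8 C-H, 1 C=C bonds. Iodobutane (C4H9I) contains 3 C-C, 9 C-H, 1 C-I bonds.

ΔH ≈ −116 kJ

Bonds broken (reactants):
  C-C: 2 × 335 = 670
  C-H: 8 × 426 = 3408
  C=C: 1 × 599 = 599
  H-I: 1 × 292 = 292
  Σ(broken) = 4969 kJ
Bonds formed (products):
  C-C: 3 × 335 = 1005
  C-H: 9 × 426 = 3834
  C-I: 1 × 246 = 246
  Σ(formed) = 5085 kJ
ΔH = Σ(broken) − Σ(formed) = 4969 − 5085 = −116 kJ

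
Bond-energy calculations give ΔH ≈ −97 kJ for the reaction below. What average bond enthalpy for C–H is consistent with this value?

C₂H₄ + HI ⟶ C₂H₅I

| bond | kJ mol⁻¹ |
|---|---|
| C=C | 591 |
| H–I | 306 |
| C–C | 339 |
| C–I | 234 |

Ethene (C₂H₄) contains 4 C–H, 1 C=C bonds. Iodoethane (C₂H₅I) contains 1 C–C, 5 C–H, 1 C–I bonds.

D(C–H) ≈ 421 kJ/mol

Let D be the C–H bond energy.
Σ(broken) = 4×D + 1×591 + 1×306 = 897 + 4D
Σ(formed) = 1×339 + 5×D + 1×234 = 573 + 5D
ΔH = Σ(broken) − Σ(formed) = (897 + 4D) − (573 + 5D) = +324 − D
Setting this equal to −97 kJ gives D = 421 kJ/mol.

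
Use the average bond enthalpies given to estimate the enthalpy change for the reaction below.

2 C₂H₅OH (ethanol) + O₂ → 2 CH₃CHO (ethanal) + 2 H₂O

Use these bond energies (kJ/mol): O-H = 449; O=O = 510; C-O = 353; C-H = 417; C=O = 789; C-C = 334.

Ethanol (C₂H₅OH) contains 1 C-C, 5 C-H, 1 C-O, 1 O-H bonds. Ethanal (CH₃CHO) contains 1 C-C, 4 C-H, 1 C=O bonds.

Bonds broken (reactants):
  C-C: 2 × 334 = 668
  C-H: 10 × 417 = 4170
  C-O: 2 × 353 = 706
  O-H: 2 × 449 = 898
  O=O: 1 × 510 = 510
  Σ(broken) = 6952 kJ
Bonds formed (products):
  C-C: 2 × 334 = 668
  C-H: 8 × 417 = 3336
  C=O: 2 × 789 = 1578
  O-H: 4 × 449 = 1796
  Σ(formed) = 7378 kJ
ΔH = Σ(broken) − Σ(formed) = 6952 − 7378 = −426 kJ

ΔH ≈ −426 kJ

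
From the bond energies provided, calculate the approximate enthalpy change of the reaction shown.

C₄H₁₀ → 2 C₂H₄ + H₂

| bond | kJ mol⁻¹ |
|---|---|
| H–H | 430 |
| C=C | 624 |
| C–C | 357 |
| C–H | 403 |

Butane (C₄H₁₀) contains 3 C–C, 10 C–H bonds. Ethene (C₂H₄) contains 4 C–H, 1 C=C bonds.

ΔH ≈ +199 kJ

Bonds broken (reactants):
  C–C: 3 × 357 = 1071
  C–H: 10 × 403 = 4030
  Σ(broken) = 5101 kJ
Bonds formed (products):
  C–H: 8 × 403 = 3224
  C=C: 2 × 624 = 1248
  H–H: 1 × 430 = 430
  Σ(formed) = 4902 kJ
ΔH = Σ(broken) − Σ(formed) = 5101 − 4902 = +199 kJ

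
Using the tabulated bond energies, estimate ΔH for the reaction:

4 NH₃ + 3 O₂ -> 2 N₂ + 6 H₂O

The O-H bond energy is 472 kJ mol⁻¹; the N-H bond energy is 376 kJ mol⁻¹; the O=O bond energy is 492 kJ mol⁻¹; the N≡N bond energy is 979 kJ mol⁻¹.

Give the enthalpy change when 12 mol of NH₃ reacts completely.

Bonds broken (reactants):
  N-H: 12 × 376 = 4512
  O=O: 3 × 492 = 1476
  Σ(broken) = 5988 kJ
Bonds formed (products):
  N≡N: 2 × 979 = 1958
  O-H: 12 × 472 = 5664
  Σ(formed) = 7622 kJ
ΔH = Σ(broken) − Σ(formed) = 5988 − 7622 = −1634 kJ
For 3× the reaction as written: 3 × (−1634) = −4902 kJ

ΔH = −4902 kJ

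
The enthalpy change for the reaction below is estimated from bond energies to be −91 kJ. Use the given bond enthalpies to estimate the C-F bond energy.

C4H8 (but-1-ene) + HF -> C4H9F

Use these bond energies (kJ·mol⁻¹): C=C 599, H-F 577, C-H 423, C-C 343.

D(C-F) ≈ 501 kJ/mol

Let D be the C-F bond energy.
Σ(broken) = 2×343 + 8×423 + 1×599 + 1×577 = 5246
Σ(formed) = 3×343 + 1×D + 9×423 = 4836 + D
ΔH = Σ(broken) − Σ(formed) = (5246) − (4836 + D) = +410 − D
Setting this equal to −91 kJ gives D = 501 kJ/mol.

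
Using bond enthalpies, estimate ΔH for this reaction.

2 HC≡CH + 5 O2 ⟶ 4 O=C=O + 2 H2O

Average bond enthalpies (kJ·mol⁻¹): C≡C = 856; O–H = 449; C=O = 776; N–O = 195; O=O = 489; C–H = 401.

ΔH ≈ −2243 kJ

Bonds broken (reactants):
  C≡C: 2 × 856 = 1712
  C–H: 4 × 401 = 1604
  O=O: 5 × 489 = 2445
  Σ(broken) = 5761 kJ
Bonds formed (products):
  C=O: 8 × 776 = 6208
  O–H: 4 × 449 = 1796
  Σ(formed) = 8004 kJ
ΔH = Σ(broken) − Σ(formed) = 5761 − 8004 = −2243 kJ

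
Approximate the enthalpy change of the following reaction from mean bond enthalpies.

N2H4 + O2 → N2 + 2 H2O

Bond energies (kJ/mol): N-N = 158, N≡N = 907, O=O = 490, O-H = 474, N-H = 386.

ΔH ≈ −611 kJ

Bonds broken (reactants):
  N-H: 4 × 386 = 1544
  N-N: 1 × 158 = 158
  O=O: 1 × 490 = 490
  Σ(broken) = 2192 kJ
Bonds formed (products):
  N≡N: 1 × 907 = 907
  O-H: 4 × 474 = 1896
  Σ(formed) = 2803 kJ
ΔH = Σ(broken) − Σ(formed) = 2192 − 2803 = −611 kJ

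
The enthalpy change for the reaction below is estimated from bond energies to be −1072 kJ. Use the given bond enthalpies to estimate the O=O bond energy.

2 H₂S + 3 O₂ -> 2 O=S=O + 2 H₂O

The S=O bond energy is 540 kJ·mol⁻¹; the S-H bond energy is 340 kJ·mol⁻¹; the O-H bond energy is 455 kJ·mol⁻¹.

D(O=O) ≈ 516 kJ/mol

Let D be the O=O bond energy.
Σ(broken) = 3×D + 4×340 = 1360 + 3D
Σ(formed) = 4×455 + 4×540 = 3980
ΔH = Σ(broken) − Σ(formed) = (1360 + 3D) − (3980) = −2620 + 3D
Setting this equal to −1072 kJ gives 3D = 1548, so D = 516 kJ/mol.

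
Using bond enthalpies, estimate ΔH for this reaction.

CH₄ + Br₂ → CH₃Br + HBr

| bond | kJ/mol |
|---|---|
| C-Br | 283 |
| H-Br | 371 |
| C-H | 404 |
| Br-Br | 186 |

Bonds broken (reactants):
  Br-Br: 1 × 186 = 186
  C-H: 4 × 404 = 1616
  Σ(broken) = 1802 kJ
Bonds formed (products):
  C-Br: 1 × 283 = 283
  C-H: 3 × 404 = 1212
  H-Br: 1 × 371 = 371
  Σ(formed) = 1866 kJ
ΔH = Σ(broken) − Σ(formed) = 1802 − 1866 = −64 kJ

ΔH ≈ −64 kJ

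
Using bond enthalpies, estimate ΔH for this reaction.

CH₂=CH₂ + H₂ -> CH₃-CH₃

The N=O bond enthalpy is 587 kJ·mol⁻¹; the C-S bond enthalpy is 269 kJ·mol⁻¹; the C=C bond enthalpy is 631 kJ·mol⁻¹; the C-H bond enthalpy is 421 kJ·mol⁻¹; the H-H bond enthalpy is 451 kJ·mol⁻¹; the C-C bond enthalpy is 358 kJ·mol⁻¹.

Bonds broken (reactants):
  C-H: 4 × 421 = 1684
  C=C: 1 × 631 = 631
  H-H: 1 × 451 = 451
  Σ(broken) = 2766 kJ
Bonds formed (products):
  C-C: 1 × 358 = 358
  C-H: 6 × 421 = 2526
  Σ(formed) = 2884 kJ
ΔH = Σ(broken) − Σ(formed) = 2766 − 2884 = −118 kJ

ΔH ≈ −118 kJ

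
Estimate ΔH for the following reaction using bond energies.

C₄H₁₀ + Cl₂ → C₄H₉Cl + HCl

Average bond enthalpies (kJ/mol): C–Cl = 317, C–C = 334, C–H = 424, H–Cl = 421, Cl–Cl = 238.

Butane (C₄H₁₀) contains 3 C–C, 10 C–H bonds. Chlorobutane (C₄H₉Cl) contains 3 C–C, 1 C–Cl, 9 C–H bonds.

Bonds broken (reactants):
  C–C: 3 × 334 = 1002
  C–H: 10 × 424 = 4240
  Cl–Cl: 1 × 238 = 238
  Σ(broken) = 5480 kJ
Bonds formed (products):
  C–C: 3 × 334 = 1002
  C–Cl: 1 × 317 = 317
  C–H: 9 × 424 = 3816
  H–Cl: 1 × 421 = 421
  Σ(formed) = 5556 kJ
ΔH = Σ(broken) − Σ(formed) = 5480 − 5556 = −76 kJ

ΔH ≈ −76 kJ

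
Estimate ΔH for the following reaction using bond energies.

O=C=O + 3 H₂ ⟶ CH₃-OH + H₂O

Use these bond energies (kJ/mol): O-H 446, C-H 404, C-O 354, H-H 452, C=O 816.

ΔH ≈ +84 kJ

Bonds broken (reactants):
  C=O: 2 × 816 = 1632
  H-H: 3 × 452 = 1356
  Σ(broken) = 2988 kJ
Bonds formed (products):
  C-H: 3 × 404 = 1212
  C-O: 1 × 354 = 354
  O-H: 3 × 446 = 1338
  Σ(formed) = 2904 kJ
ΔH = Σ(broken) − Σ(formed) = 2988 − 2904 = +84 kJ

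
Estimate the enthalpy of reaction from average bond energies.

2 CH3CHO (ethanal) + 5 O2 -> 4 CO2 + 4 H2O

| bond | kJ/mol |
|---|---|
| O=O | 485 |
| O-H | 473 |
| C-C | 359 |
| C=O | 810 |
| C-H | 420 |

ΔH ≈ −2141 kJ

Bonds broken (reactants):
  C-C: 2 × 359 = 718
  C-H: 8 × 420 = 3360
  C=O: 2 × 810 = 1620
  O=O: 5 × 485 = 2425
  Σ(broken) = 8123 kJ
Bonds formed (products):
  C=O: 8 × 810 = 6480
  O-H: 8 × 473 = 3784
  Σ(formed) = 10264 kJ
ΔH = Σ(broken) − Σ(formed) = 8123 − 10264 = −2141 kJ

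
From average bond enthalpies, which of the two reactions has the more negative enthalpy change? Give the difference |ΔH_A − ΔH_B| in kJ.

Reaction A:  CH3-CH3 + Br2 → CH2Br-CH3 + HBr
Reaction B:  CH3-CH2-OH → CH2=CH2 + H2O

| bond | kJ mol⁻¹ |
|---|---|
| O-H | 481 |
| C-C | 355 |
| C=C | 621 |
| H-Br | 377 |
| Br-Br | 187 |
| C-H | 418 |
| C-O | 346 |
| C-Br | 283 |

Reaction A, by 72 kJ

Reaction A:
  Bonds broken (reactants):
    Br-Br: 1 × 187 = 187
    C-C: 1 × 355 = 355
    C-H: 6 × 418 = 2508
    Σ(broken) = 3050 kJ
  Bonds formed (products):
    C-Br: 1 × 283 = 283
    C-C: 1 × 355 = 355
    C-H: 5 × 418 = 2090
    H-Br: 1 × 377 = 377
    Σ(formed) = 3105 kJ
  ΔH_A = 3050 − 3105 = −55 kJ
Reaction B:
  Bonds broken (reactants):
    C-C: 1 × 355 = 355
    C-H: 5 × 418 = 2090
    C-O: 1 × 346 = 346
    O-H: 1 × 481 = 481
    Σ(broken) = 3272 kJ
  Bonds formed (products):
    C-H: 4 × 418 = 1672
    C=C: 1 × 621 = 621
    O-H: 2 × 481 = 962
    Σ(formed) = 3255 kJ
  ΔH_B = 3272 − 3255 = +17 kJ
ΔH_A − ΔH_B = −72 kJ, so reaction A has the more negative ΔH; |ΔH_A − ΔH_B| = 72 kJ.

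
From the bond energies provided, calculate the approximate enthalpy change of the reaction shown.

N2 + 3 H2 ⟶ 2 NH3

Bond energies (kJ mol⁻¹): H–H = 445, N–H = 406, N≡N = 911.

ΔH ≈ −190 kJ

Bonds broken (reactants):
  H–H: 3 × 445 = 1335
  N≡N: 1 × 911 = 911
  Σ(broken) = 2246 kJ
Bonds formed (products):
  N–H: 6 × 406 = 2436
  Σ(formed) = 2436 kJ
ΔH = Σ(broken) − Σ(formed) = 2246 − 2436 = −190 kJ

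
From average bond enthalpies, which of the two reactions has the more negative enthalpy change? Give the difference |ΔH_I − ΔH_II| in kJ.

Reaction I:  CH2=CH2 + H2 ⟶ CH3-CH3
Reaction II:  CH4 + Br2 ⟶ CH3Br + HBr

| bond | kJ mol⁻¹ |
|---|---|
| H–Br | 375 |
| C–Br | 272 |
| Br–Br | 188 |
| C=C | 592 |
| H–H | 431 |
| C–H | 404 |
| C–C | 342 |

Reaction I:
  Bonds broken (reactants):
    C–H: 4 × 404 = 1616
    C=C: 1 × 592 = 592
    H–H: 1 × 431 = 431
    Σ(broken) = 2639 kJ
  Bonds formed (products):
    C–C: 1 × 342 = 342
    C–H: 6 × 404 = 2424
    Σ(formed) = 2766 kJ
  ΔH_I = 2639 − 2766 = −127 kJ
Reaction II:
  Bonds broken (reactants):
    Br–Br: 1 × 188 = 188
    C–H: 4 × 404 = 1616
    Σ(broken) = 1804 kJ
  Bonds formed (products):
    C–Br: 1 × 272 = 272
    C–H: 3 × 404 = 1212
    H–Br: 1 × 375 = 375
    Σ(formed) = 1859 kJ
  ΔH_II = 1804 − 1859 = −55 kJ
ΔH_I − ΔH_II = −72 kJ, so reaction I has the more negative ΔH; |ΔH_I − ΔH_II| = 72 kJ.

Reaction I, by 72 kJ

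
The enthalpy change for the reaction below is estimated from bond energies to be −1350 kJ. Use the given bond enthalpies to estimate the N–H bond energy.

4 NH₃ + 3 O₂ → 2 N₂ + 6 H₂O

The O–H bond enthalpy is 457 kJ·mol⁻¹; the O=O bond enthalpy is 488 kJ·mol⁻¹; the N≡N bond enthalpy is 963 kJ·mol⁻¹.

Let D be the N–H bond energy.
Σ(broken) = 12×D + 3×488 = 1464 + 12D
Σ(formed) = 2×963 + 12×457 = 7410
ΔH = Σ(broken) − Σ(formed) = (1464 + 12D) − (7410) = −5946 + 12D
Setting this equal to −1350 kJ gives 12D = 4596, so D = 383 kJ/mol.

D(N–H) ≈ 383 kJ/mol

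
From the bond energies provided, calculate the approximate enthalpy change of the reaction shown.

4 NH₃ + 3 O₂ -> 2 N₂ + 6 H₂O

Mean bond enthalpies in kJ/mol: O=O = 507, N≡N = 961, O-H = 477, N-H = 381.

ΔH ≈ −1553 kJ

Bonds broken (reactants):
  N-H: 12 × 381 = 4572
  O=O: 3 × 507 = 1521
  Σ(broken) = 6093 kJ
Bonds formed (products):
  N≡N: 2 × 961 = 1922
  O-H: 12 × 477 = 5724
  Σ(formed) = 7646 kJ
ΔH = Σ(broken) − Σ(formed) = 6093 − 7646 = −1553 kJ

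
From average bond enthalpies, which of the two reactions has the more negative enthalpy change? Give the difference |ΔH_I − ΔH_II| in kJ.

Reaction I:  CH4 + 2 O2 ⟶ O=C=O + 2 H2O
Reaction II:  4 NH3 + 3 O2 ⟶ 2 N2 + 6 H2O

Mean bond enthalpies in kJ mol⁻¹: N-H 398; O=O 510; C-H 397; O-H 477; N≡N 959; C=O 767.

Reaction I:
  Bonds broken (reactants):
    C-H: 4 × 397 = 1588
    O=O: 2 × 510 = 1020
    Σ(broken) = 2608 kJ
  Bonds formed (products):
    C=O: 2 × 767 = 1534
    O-H: 4 × 477 = 1908
    Σ(formed) = 3442 kJ
  ΔH_I = 2608 − 3442 = −834 kJ
Reaction II:
  Bonds broken (reactants):
    N-H: 12 × 398 = 4776
    O=O: 3 × 510 = 1530
    Σ(broken) = 6306 kJ
  Bonds formed (products):
    N≡N: 2 × 959 = 1918
    O-H: 12 × 477 = 5724
    Σ(formed) = 7642 kJ
  ΔH_II = 6306 − 7642 = −1336 kJ
ΔH_I − ΔH_II = +502 kJ, so reaction II has the more negative ΔH; |ΔH_I − ΔH_II| = 502 kJ.

Reaction II, by 502 kJ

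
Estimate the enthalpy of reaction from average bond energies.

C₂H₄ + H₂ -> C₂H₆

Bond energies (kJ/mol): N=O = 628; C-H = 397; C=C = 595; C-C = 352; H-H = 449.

Bonds broken (reactants):
  C-H: 4 × 397 = 1588
  C=C: 1 × 595 = 595
  H-H: 1 × 449 = 449
  Σ(broken) = 2632 kJ
Bonds formed (products):
  C-C: 1 × 352 = 352
  C-H: 6 × 397 = 2382
  Σ(formed) = 2734 kJ
ΔH = Σ(broken) − Σ(formed) = 2632 − 2734 = −102 kJ

ΔH ≈ −102 kJ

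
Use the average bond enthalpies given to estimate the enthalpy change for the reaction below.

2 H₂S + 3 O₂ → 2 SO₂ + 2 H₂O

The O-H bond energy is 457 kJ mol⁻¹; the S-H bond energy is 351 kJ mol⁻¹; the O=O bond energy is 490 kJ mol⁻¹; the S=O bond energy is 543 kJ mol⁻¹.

ΔH ≈ −1126 kJ

Bonds broken (reactants):
  O=O: 3 × 490 = 1470
  S-H: 4 × 351 = 1404
  Σ(broken) = 2874 kJ
Bonds formed (products):
  O-H: 4 × 457 = 1828
  S=O: 4 × 543 = 2172
  Σ(formed) = 4000 kJ
ΔH = Σ(broken) − Σ(formed) = 2874 − 4000 = −1126 kJ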